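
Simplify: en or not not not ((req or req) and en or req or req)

en or not not not ((req or req) and en or req or req)
= en or not ((req or req) and en or req or req)   — double negation
= en or not (req or req)   — absorption
= en or not req   — idempotence

en or not req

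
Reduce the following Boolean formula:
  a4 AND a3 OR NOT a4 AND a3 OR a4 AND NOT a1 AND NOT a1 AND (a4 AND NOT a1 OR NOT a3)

a4 AND a3 OR NOT a4 AND a3 OR a4 AND NOT a1 AND NOT a1 AND (a4 AND NOT a1 OR NOT a3)
= a3 OR a4 AND NOT a1 AND NOT a1 AND (a4 AND NOT a1 OR NOT a3)
= a3 OR a4 AND NOT a1 AND (a4 AND NOT a1 OR NOT a3)
= a3 OR a4 AND NOT a1

a3 OR a4 AND NOT a1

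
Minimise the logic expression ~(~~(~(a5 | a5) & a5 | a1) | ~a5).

~(~~(~(a5 | a5) & a5 | a1) | ~a5)
= ~(~~(~a5 & a5 | a1) | ~a5)   [idempotence]
= ~(~~a1 | ~a5)   [complement / identity]
= ~a1 & a5   [De Morgan]

~a1 & a5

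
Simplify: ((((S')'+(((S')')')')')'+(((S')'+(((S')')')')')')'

S'

((((S')'+(((S')')')')')'+(((S')'+(((S')')')')')')'
= ((((S')'+(((S')')')')')')'   — idempotence
= ((((S')'+(S')')')')'   — double negation
= ((((S')')')')'   — idempotence
= ((S')')'   — double negation
= S'   — double negation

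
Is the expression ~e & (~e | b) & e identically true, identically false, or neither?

identically false

~e & (~e | b) & e
= ~e & e   — absorption
= 0   — complement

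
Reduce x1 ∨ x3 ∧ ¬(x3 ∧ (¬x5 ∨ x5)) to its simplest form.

x1 ∨ x3 ∧ ¬(x3 ∧ (¬x5 ∨ x5))
= x1 ∨ x3 ∧ ¬x3   [complement / identity]
= x1   [complement / identity]

x1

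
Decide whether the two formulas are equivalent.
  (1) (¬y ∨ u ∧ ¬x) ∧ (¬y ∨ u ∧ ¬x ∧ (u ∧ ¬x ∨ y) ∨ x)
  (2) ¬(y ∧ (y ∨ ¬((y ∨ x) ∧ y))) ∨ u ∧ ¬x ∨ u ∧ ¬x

Yes

E1: (¬y ∨ u ∧ ¬x) ∧ (¬y ∨ u ∧ ¬x ∧ (u ∧ ¬x ∨ y) ∨ x)
    = (¬y ∨ u ∧ ¬x) ∧ (¬y ∨ u ∧ ¬x ∨ x)
    = ¬y ∨ u ∧ ¬x
E2: ¬(y ∧ (y ∨ ¬((y ∨ x) ∧ y))) ∨ u ∧ ¬x ∨ u ∧ ¬x
    = ¬(y ∧ (y ∨ ¬y)) ∨ u ∧ ¬x ∨ u ∧ ¬x
    = ¬y ∨ u ∧ ¬x ∨ u ∧ ¬x
    = ¬y ∨ u ∧ ¬x
Both reduce to ¬y ∨ u ∧ ¬x, so they are equivalent.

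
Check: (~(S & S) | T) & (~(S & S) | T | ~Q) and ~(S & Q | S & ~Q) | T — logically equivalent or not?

E1: (~(S & S) | T) & (~(S & S) | T | ~Q)
    = ~(S & S) | T   (absorption)
    = ~S | T   (idempotence)
E2: ~(S & Q | S & ~Q) | T
    = ~S | T   (distribution)
Both reduce to ~S | T, so they are equivalent.

Yes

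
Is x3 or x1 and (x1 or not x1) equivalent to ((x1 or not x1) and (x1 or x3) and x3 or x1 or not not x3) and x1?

E1: x3 or x1 and (x1 or not x1)
    = x3 or x1   (complement / identity)
E2: ((x1 or not x1) and (x1 or x3) and x3 or x1 or not not x3) and x1
    = ((x1 or x3) and x3 or x1 or not not x3) and x1   (complement / identity)
    = ((x1 or x3) and x3 or x1 or x3) and x1   (double negation)
    = (x1 or x3) and x1   (absorption)
    = x1   (absorption)
These differ: at x1=0, x3=1, E1 = 1 but E2 = 0.

No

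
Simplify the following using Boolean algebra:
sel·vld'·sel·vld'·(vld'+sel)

sel·vld'·sel·vld'·(vld'+sel)
= sel·vld'·sel·vld'
= sel·vld'

sel·vld'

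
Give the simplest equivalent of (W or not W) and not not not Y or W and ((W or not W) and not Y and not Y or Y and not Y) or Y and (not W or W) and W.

(W or not W) and not not not Y or W and ((W or not W) and not Y and not Y or Y and not Y) or Y and (not W or W) and W
= not not not Y or W and ((W or not W) and not Y and not Y or Y and not Y) or Y and (not W or W) and W   — complement / identity
= not Y or W and ((W or not W) and not Y and not Y or Y and not Y) or Y and (not W or W) and W   — double negation
= not Y or W and ((W or not W) and not Y and not Y or Y and not Y) or Y and W   — complement / identity
= not Y or W and (not Y and not Y or Y and not Y) or Y and W   — complement / identity
= not Y or W and not Y or Y and W   — distribution
= not Y or W   — distribution

not Y or W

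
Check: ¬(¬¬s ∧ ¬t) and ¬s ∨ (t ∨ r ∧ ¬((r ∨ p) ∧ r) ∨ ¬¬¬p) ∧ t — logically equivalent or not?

E1: ¬(¬¬s ∧ ¬t)
    = ¬s ∨ t   [De Morgan]
E2: ¬s ∨ (t ∨ r ∧ ¬((r ∨ p) ∧ r) ∨ ¬¬¬p) ∧ t
    = ¬s ∨ (t ∨ r ∧ ¬r ∨ ¬¬¬p) ∧ t   [absorption]
    = ¬s ∨ (t ∨ r ∧ ¬r ∨ ¬p) ∧ t   [double negation]
    = ¬s ∨ (t ∨ ¬p) ∧ t   [complement / identity]
    = ¬s ∨ t   [absorption]
Both reduce to ¬s ∨ t, so they are equivalent.

Yes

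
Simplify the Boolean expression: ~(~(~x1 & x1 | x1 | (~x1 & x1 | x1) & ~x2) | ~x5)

~(~(~x1 & x1 | x1 | (~x1 & x1 | x1) & ~x2) | ~x5)
= ~(~(~x1 & x1 | x1) | ~x5)
= ~(~x1 | ~x5)
= x1 & x5

x1 & x5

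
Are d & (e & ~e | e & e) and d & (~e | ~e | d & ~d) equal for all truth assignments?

No

E1: d & (e & ~e | e & e)
    = d & e   [distribution]
E2: d & (~e | ~e | d & ~d)
    = d & (~e | ~e)   [complement / identity]
    = d & ~e   [idempotence]
These differ: at d=1, e=0, E1 = 0 but E2 = 1.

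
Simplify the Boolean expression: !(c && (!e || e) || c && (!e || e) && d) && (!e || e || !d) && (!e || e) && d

!c && d

!(c && (!e || e) || c && (!e || e) && d) && (!e || e || !d) && (!e || e) && d
= !(c && (!e || e)) && (!e || e || !d) && (!e || e) && d   [absorption]
= !(c && (!e || e)) && (!e || e) && d   [absorption]
= !c && (!e || e) && d   [complement / identity]
= !c && d   [complement / identity]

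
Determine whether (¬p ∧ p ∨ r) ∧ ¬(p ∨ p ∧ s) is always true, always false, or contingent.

contingent

(¬p ∧ p ∨ r) ∧ ¬(p ∨ p ∧ s)
= r ∧ ¬(p ∨ p ∧ s)   [complement / identity]
= r ∧ ¬p   [absorption]
This depends on p, r, so it is not a constant.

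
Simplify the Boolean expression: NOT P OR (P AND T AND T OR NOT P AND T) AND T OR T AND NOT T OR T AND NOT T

NOT P OR T

NOT P OR (P AND T AND T OR NOT P AND T) AND T OR T AND NOT T OR T AND NOT T
= NOT P OR (P AND T OR NOT P AND T) AND T OR T AND NOT T OR T AND NOT T   (idempotence)
= NOT P OR (P AND T OR NOT P AND T) AND T OR T AND NOT T   (idempotence)
= NOT P OR T AND T OR T AND NOT T   (distribution)
= NOT P OR T   (distribution)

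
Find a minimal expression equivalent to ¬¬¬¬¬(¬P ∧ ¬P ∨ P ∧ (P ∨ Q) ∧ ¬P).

¬¬¬¬¬(¬P ∧ ¬P ∨ P ∧ (P ∨ Q) ∧ ¬P)
= ¬¬¬(¬P ∧ ¬P ∨ P ∧ (P ∨ Q) ∧ ¬P)   (double negation)
= ¬¬¬(¬P ∧ ¬P ∨ P ∧ ¬P)   (absorption)
= ¬¬¬¬P   (distribution)
= ¬¬P   (double negation)
= P   (double negation)

P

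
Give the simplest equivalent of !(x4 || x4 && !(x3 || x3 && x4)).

!(x4 || x4 && !(x3 || x3 && x4))
= !(x4 || x4 && !x3)   (absorption)
= !x4   (absorption)

!x4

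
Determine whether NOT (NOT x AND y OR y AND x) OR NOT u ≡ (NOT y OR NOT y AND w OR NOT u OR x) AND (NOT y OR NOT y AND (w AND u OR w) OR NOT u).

Yes

E1: NOT (NOT x AND y OR y AND x) OR NOT u
    = NOT y OR NOT u   [distribution]
E2: (NOT y OR NOT y AND w OR NOT u OR x) AND (NOT y OR NOT y AND (w AND u OR w) OR NOT u)
    = (NOT y OR NOT y AND w OR NOT u OR x) AND (NOT y OR NOT y AND w OR NOT u)   [absorption]
    = NOT y OR NOT y AND w OR NOT u   [absorption]
    = NOT y OR NOT u   [absorption]
Both reduce to NOT y OR NOT u, so they are equivalent.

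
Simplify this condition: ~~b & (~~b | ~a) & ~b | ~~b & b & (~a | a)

b

~~b & (~~b | ~a) & ~b | ~~b & b & (~a | a)
= ~~b & (~~b | ~a) & ~b | ~~b & b
= ~~b & ~b | ~~b & b
= ~~b
= b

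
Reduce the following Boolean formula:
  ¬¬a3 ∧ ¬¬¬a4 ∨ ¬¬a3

a3

¬¬a3 ∧ ¬¬¬a4 ∨ ¬¬a3
= ¬¬a3 ∧ ¬a4 ∨ ¬¬a3   [double negation]
= ¬¬a3   [absorption]
= a3   [double negation]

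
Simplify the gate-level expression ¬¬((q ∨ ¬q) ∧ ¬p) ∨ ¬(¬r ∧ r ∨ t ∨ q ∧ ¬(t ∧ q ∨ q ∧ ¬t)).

¬¬((q ∨ ¬q) ∧ ¬p) ∨ ¬(¬r ∧ r ∨ t ∨ q ∧ ¬(t ∧ q ∨ q ∧ ¬t))
= ¬¬((q ∨ ¬q) ∧ ¬p) ∨ ¬(t ∨ q ∧ ¬(t ∧ q ∨ q ∧ ¬t))   [complement / identity]
= ¬¬((q ∨ ¬q) ∧ ¬p) ∨ ¬(t ∨ q ∧ ¬q)   [distribution]
= ¬¬((q ∨ ¬q) ∧ ¬p) ∨ ¬t   [complement / identity]
= ¬¬¬p ∨ ¬t   [complement / identity]
= ¬p ∨ ¬t   [double negation]

¬p ∨ ¬t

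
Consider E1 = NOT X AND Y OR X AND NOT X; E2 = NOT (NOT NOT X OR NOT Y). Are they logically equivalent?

E1: NOT X AND Y OR X AND NOT X
    = NOT X AND Y   (complement / identity)
E2: NOT (NOT NOT X OR NOT Y)
    = NOT X AND Y   (De Morgan)
Both reduce to NOT X AND Y, so they are equivalent.

Yes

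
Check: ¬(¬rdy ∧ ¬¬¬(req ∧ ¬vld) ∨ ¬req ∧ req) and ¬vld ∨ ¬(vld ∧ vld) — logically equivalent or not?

E1: ¬(¬rdy ∧ ¬¬¬(req ∧ ¬vld) ∨ ¬req ∧ req)
    = ¬(¬rdy ∧ ¬¬¬(req ∧ ¬vld))   — complement / identity
    = rdy ∨ ¬¬(req ∧ ¬vld)   — De Morgan
    = rdy ∨ req ∧ ¬vld   — double negation
E2: ¬vld ∨ ¬(vld ∧ vld)
    = ¬vld ∨ ¬vld   — idempotence
    = ¬vld   — idempotence
These differ: at rdy=1, req=0, vld=1, E1 = 1 but E2 = 0.

No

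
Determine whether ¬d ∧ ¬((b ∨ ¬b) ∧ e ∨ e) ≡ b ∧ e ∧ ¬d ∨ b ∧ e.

No

E1: ¬d ∧ ¬((b ∨ ¬b) ∧ e ∨ e)
    = ¬d ∧ ¬(e ∨ e)   (complement / identity)
    = ¬d ∧ ¬e   (idempotence)
E2: b ∧ e ∧ ¬d ∨ b ∧ e
    = (e ∧ ¬d ∨ e) ∧ b   (distribution)
    = e ∧ b   (absorption)
These differ: at b=1, d=0, e=0, E1 = 1 but E2 = 0.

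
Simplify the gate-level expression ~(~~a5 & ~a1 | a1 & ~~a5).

~a5

~(~~a5 & ~a1 | a1 & ~~a5)
= ~~~a5   (distribution)
= ~a5   (double negation)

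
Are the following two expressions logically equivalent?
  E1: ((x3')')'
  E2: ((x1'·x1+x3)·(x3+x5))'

Yes

E1: ((x3')')'
    = x3'   — double negation
E2: ((x1'·x1+x3)·(x3+x5))'
    = (x3·(x3+x5))'   — complement / identity
    = x3'   — absorption
Both reduce to x3', so they are equivalent.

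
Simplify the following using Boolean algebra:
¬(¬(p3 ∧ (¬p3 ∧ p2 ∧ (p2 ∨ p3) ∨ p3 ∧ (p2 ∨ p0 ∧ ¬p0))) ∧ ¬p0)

¬(¬(p3 ∧ (¬p3 ∧ p2 ∧ (p2 ∨ p3) ∨ p3 ∧ (p2 ∨ p0 ∧ ¬p0))) ∧ ¬p0)
= ¬(¬(p3 ∧ (¬p3 ∧ p2 ∧ (p2 ∨ p3) ∨ p3 ∧ p2)) ∧ ¬p0)
= ¬(¬(p3 ∧ (¬p3 ∧ p2 ∨ p3 ∧ p2)) ∧ ¬p0)
= ¬(¬(p3 ∧ p2) ∧ ¬p0)
= p3 ∧ p2 ∨ p0

p3 ∧ p2 ∨ p0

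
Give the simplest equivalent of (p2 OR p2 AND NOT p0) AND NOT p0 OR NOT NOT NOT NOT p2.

(p2 OR p2 AND NOT p0) AND NOT p0 OR NOT NOT NOT NOT p2
= (p2 OR p2 AND NOT p0) AND NOT p0 OR NOT NOT p2   [double negation]
= p2 AND NOT p0 OR NOT NOT p2   [absorption]
= p2 AND NOT p0 OR p2   [double negation]
= p2   [absorption]

p2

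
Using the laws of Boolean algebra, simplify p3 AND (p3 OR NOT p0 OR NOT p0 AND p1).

p3

p3 AND (p3 OR NOT p0 OR NOT p0 AND p1)
= p3 AND (p3 OR NOT p0)   [absorption]
= p3   [absorption]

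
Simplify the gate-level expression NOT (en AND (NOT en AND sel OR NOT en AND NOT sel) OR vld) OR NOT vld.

NOT vld

NOT (en AND (NOT en AND sel OR NOT en AND NOT sel) OR vld) OR NOT vld
= NOT (en AND NOT en OR vld) OR NOT vld
= NOT vld OR NOT vld
= NOT vld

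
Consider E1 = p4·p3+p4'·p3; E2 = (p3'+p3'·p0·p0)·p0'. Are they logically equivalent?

E1: p4·p3+p4'·p3
    = p3
E2: (p3'+p3'·p0·p0)·p0'
    = (p3'+p3'·p0)·p0'
    = p3'·p0'
These differ: at p0=0, p3=1, p4=0, E1 = 1 but E2 = 0.

No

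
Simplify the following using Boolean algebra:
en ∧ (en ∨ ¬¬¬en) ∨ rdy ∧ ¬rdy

en ∧ (en ∨ ¬¬¬en) ∨ rdy ∧ ¬rdy
= en ∧ (en ∨ ¬en) ∨ rdy ∧ ¬rdy   (double negation)
= en ∨ rdy ∧ ¬rdy   (complement / identity)
= en   (complement / identity)

en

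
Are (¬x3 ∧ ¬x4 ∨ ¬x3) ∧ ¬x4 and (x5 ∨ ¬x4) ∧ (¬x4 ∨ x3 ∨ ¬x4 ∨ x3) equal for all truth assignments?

E1: (¬x3 ∧ ¬x4 ∨ ¬x3) ∧ ¬x4
    = ¬x3 ∧ ¬x4
E2: (x5 ∨ ¬x4) ∧ (¬x4 ∨ x3 ∨ ¬x4 ∨ x3)
    = (x5 ∨ ¬x4) ∧ (¬x4 ∨ x3)
    = ¬x4 ∨ x5 ∧ x3
These differ: at x3=1, x4=0, x5=0, E1 = 0 but E2 = 1.

No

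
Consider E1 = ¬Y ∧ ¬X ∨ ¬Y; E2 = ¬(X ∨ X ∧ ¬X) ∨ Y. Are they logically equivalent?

E1: ¬Y ∧ ¬X ∨ ¬Y
    = ¬Y
E2: ¬(X ∨ X ∧ ¬X) ∨ Y
    = ¬X ∨ Y
These differ: at X=1, Y=1, E1 = 0 but E2 = 1.

No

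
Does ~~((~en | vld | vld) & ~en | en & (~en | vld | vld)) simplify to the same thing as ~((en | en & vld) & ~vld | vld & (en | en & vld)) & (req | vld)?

No

E1: ~~((~en | vld | vld) & ~en | en & (~en | vld | vld))
    = ~~(~en | vld | vld)   (distribution)
    = ~en | vld | vld   (double negation)
    = ~en | vld   (idempotence)
E2: ~((en | en & vld) & ~vld | vld & (en | en & vld)) & (req | vld)
    = ~(en | en & vld) & (req | vld)   (distribution)
    = ~en & (req | vld)   (absorption)
These differ: at en=1, req=0, vld=1, E1 = 1 but E2 = 0.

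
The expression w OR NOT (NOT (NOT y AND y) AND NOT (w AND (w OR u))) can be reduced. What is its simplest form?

w

w OR NOT (NOT (NOT y AND y) AND NOT (w AND (w OR u)))
= w OR NOT y AND y OR w AND (w OR u)
= w OR NOT y AND y OR w
= w OR w
= w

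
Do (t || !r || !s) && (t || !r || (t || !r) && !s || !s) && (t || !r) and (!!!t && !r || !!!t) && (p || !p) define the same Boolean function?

E1: (t || !r || !s) && (t || !r || (t || !r) && !s || !s) && (t || !r)
    = (t || !r || !s) && (t || !r || !s) && (t || !r)   [absorption]
    = (t || !r || !s) && (t || !r)   [idempotence]
    = t || !r   [absorption]
E2: (!!!t && !r || !!!t) && (p || !p)
    = !!!t && !r || !!!t   [complement / identity]
    = !!!t   [absorption]
    = !t   [double negation]
These differ: at p=0, r=1, s=1, t=1, E1 = 1 but E2 = 0.

No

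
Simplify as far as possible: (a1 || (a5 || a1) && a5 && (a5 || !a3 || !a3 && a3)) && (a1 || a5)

(a1 || (a5 || a1) && a5 && (a5 || !a3 || !a3 && a3)) && (a1 || a5)
= (a1 || (a5 || a1) && a5 && (a5 || !a3)) && (a1 || a5)   [complement / identity]
= (a1 || a5 && (a5 || !a3)) && (a1 || a5)   [absorption]
= (a1 || a5) && (a1 || a5)   [absorption]
= a1 || a5   [idempotence]

a1 || a5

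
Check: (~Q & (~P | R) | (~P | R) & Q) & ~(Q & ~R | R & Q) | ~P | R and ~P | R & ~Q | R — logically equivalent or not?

E1: (~Q & (~P | R) | (~P | R) & Q) & ~(Q & ~R | R & Q) | ~P | R
    = (~P | R) & ~(Q & ~R | R & Q) | ~P | R   [distribution]
    = (~P | R) & ~Q | ~P | R   [distribution]
    = ~P | R   [absorption]
E2: ~P | R & ~Q | R
    = ~P | R   [absorption]
Both reduce to ~P | R, so they are equivalent.

Yes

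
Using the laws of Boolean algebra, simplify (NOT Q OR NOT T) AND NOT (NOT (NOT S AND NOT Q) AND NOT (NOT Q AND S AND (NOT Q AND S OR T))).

(NOT Q OR NOT T) AND NOT (NOT (NOT S AND NOT Q) AND NOT (NOT Q AND S AND (NOT Q AND S OR T)))
= (NOT Q OR NOT T) AND (NOT S AND NOT Q OR NOT Q AND S AND (NOT Q AND S OR T))   — De Morgan
= (NOT Q OR NOT T) AND (NOT S AND NOT Q OR NOT Q AND S)   — absorption
= (NOT Q OR NOT T) AND NOT Q   — distribution
= NOT Q   — absorption

NOT Q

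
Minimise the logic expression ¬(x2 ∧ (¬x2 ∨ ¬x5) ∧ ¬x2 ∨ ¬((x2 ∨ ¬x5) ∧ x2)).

x2

¬(x2 ∧ (¬x2 ∨ ¬x5) ∧ ¬x2 ∨ ¬((x2 ∨ ¬x5) ∧ x2))
= ¬(x2 ∧ ¬x2 ∨ ¬((x2 ∨ ¬x5) ∧ x2))   — absorption
= ¬¬((x2 ∨ ¬x5) ∧ x2)   — complement / identity
= ¬¬x2   — absorption
= x2   — double negation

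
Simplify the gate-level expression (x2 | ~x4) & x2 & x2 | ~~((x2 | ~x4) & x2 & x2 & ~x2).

x2

(x2 | ~x4) & x2 & x2 | ~~((x2 | ~x4) & x2 & x2 & ~x2)
= (x2 | ~x4) & x2 & x2 | (x2 | ~x4) & x2 & x2 & ~x2   [double negation]
= (x2 | ~x4) & x2 & x2   [absorption]
= x2 & x2   [absorption]
= x2   [idempotence]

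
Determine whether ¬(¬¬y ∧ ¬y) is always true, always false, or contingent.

always true

¬(¬¬y ∧ ¬y)
= ¬y ∨ y
= True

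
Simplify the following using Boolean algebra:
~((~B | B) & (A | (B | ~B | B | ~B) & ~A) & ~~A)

~((~B | B) & (A | (B | ~B | B | ~B) & ~A) & ~~A)
= ~((~B | B) & (A | (B | ~B) & ~A) & ~~A)   — idempotence
= ~((~B | B) & (A | ~A) & ~~A)   — complement / identity
= ~((~B | B) & ~~A)   — complement / identity
= ~~~A   — complement / identity
= ~A   — double negation

~A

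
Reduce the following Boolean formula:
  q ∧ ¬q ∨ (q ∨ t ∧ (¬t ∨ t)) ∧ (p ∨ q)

t ∧ p ∨ q

q ∧ ¬q ∨ (q ∨ t ∧ (¬t ∨ t)) ∧ (p ∨ q)
= (q ∨ t ∧ (¬t ∨ t)) ∧ (p ∨ q)   [complement / identity]
= (q ∨ t) ∧ (p ∨ q)   [complement / identity]
= t ∧ p ∨ q   [distribution]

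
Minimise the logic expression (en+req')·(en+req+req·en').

en

(en+req')·(en+req+req·en')
= (en+req')·(en+req)   (absorption)
= req'·req+en   (distribution)
= en   (complement / identity)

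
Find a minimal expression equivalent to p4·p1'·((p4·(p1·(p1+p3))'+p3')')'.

p4·p1'·((p4·(p1·(p1+p3))'+p3')')'
= p4·p1'·((p4·p1'+p3')')'   [absorption]
= p4·p1'·(p4·p1'+p3')   [double negation]
= p4·p1'   [absorption]

p4·p1'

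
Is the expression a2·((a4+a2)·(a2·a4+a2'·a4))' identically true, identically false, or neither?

a2·((a4+a2)·(a2·a4+a2'·a4))'
= a2·((a4+a2)·a4)'   (distribution)
= a2·a4'   (absorption)
This depends on a2, a4, so it is not a constant.

neither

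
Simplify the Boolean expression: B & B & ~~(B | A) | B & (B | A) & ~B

B & B & ~~(B | A) | B & (B | A) & ~B
= B & B & (B | A) | B & (B | A) & ~B   — double negation
= B & (B | A)   — distribution
= B   — absorption

B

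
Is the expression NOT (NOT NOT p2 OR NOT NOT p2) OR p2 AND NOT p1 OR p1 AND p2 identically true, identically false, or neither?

NOT (NOT NOT p2 OR NOT NOT p2) OR p2 AND NOT p1 OR p1 AND p2
= NOT (NOT NOT p2 OR NOT NOT p2) OR p2   — distribution
= NOT NOT NOT p2 OR p2   — idempotence
= NOT p2 OR p2   — double negation
= TRUE   — complement

identically true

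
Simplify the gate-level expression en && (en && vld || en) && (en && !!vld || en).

en

en && (en && vld || en) && (en && !!vld || en)
= en && (en && vld || en) && (en && vld || en)   [double negation]
= en && (en && vld || en)   [idempotence]
= en && en   [absorption]
= en   [idempotence]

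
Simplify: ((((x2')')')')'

((((x2')')')')'
= ((x2')')'   — double negation
= x2'   — double negation

x2'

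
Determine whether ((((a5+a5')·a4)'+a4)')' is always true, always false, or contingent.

((((a5+a5')·a4)'+a4)')'
= ((a5+a5')·a4)'+a4   [double negation]
= a4'+a4   [complement / identity]
= 1   [complement]

always true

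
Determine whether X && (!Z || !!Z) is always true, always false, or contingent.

contingent

X && (!Z || !!Z)
= X && (!Z || Z)   (double negation)
= X   (complement / identity)
This depends on X, so it is not a constant.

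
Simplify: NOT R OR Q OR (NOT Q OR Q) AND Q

NOT R OR Q

NOT R OR Q OR (NOT Q OR Q) AND Q
= NOT R OR Q OR Q   (complement / identity)
= NOT R OR Q   (idempotence)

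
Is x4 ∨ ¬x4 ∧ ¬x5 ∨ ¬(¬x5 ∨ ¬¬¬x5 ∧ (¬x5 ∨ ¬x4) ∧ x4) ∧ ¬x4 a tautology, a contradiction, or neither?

x4 ∨ ¬x4 ∧ ¬x5 ∨ ¬(¬x5 ∨ ¬¬¬x5 ∧ (¬x5 ∨ ¬x4) ∧ x4) ∧ ¬x4
= x4 ∨ ¬x4 ∧ ¬x5 ∨ ¬(¬x5 ∨ ¬x5 ∧ (¬x5 ∨ ¬x4) ∧ x4) ∧ ¬x4   [double negation]
= x4 ∨ ¬x4 ∧ ¬x5 ∨ ¬(¬x5 ∨ ¬x5 ∧ x4) ∧ ¬x4   [absorption]
= x4 ∨ ¬x4 ∧ ¬x5 ∨ ¬¬x5 ∧ ¬x4   [absorption]
= x4 ∨ ¬x4 ∧ ¬x5 ∨ x5 ∧ ¬x4   [double negation]
= x4 ∨ ¬x4   [distribution]
= True   [complement]

tautology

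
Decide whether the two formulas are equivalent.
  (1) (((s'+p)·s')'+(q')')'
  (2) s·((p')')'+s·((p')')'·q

E1: (((s'+p)·s')'+(q')')'
    = ((s')'+(q')')'   [absorption]
    = s'·q'   [De Morgan]
E2: s·((p')')'+s·((p')')'·q
    = s·((p')')'   [absorption]
    = s·p'   [double negation]
These differ: at p=0, q=0, s=0, E1 = 1 but E2 = 0.

No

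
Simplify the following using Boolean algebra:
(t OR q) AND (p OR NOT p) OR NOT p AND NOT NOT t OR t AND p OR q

(t OR q) AND (p OR NOT p) OR NOT p AND NOT NOT t OR t AND p OR q
= (t OR q) AND (p OR NOT p) OR NOT p AND t OR t AND p OR q   — double negation
= t OR q OR NOT p AND t OR t AND p OR q   — complement / identity
= t OR q OR t OR q   — distribution
= t OR q   — idempotence

t OR q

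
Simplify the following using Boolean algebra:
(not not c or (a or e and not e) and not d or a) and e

(c or a) and e

(not not c or (a or e and not e) and not d or a) and e
= (not not c or a and not d or a) and e   [complement / identity]
= (c or a and not d or a) and e   [double negation]
= (c or a) and e   [absorption]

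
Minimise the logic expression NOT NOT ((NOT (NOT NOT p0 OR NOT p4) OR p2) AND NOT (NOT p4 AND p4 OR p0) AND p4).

NOT NOT ((NOT (NOT NOT p0 OR NOT p4) OR p2) AND NOT (NOT p4 AND p4 OR p0) AND p4)
= NOT NOT ((NOT p0 AND p4 OR p2) AND NOT (NOT p4 AND p4 OR p0) AND p4)   [De Morgan]
= NOT NOT ((NOT p0 AND p4 OR p2) AND NOT p0 AND p4)   [complement / identity]
= NOT NOT (NOT p0 AND p4)   [absorption]
= NOT p0 AND p4   [double negation]

NOT p0 AND p4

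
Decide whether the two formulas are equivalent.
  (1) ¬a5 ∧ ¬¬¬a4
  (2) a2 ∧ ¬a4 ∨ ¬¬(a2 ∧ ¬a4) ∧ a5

E1: ¬a5 ∧ ¬¬¬a4
    = ¬a5 ∧ ¬a4   — double negation
E2: a2 ∧ ¬a4 ∨ ¬¬(a2 ∧ ¬a4) ∧ a5
    = a2 ∧ ¬a4 ∨ a2 ∧ ¬a4 ∧ a5   — double negation
    = a2 ∧ ¬a4   — absorption
These differ: at a2=0, a4=0, a5=0, E1 = 1 but E2 = 0.

No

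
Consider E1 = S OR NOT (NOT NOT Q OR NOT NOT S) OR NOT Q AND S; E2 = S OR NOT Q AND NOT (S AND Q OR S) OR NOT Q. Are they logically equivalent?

Yes

E1: S OR NOT (NOT NOT Q OR NOT NOT S) OR NOT Q AND S
    = S OR NOT Q AND NOT S OR NOT Q AND S   (De Morgan)
    = S OR NOT Q   (distribution)
E2: S OR NOT Q AND NOT (S AND Q OR S) OR NOT Q
    = S OR NOT Q AND NOT S OR NOT Q   (absorption)
    = S OR NOT Q   (absorption)
Both reduce to S OR NOT Q, so they are equivalent.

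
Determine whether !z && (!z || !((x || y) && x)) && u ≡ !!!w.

No

E1: !z && (!z || !((x || y) && x)) && u
    = !z && (!z || !x) && u   — absorption
    = !z && u   — absorption
E2: !!!w
    = !w   — double negation
These differ: at u=0, w=0, x=0, y=0, z=0, E1 = 0 but E2 = 1.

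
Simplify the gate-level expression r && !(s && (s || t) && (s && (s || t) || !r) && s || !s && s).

r && !(s && (s || t) && (s && (s || t) || !r) && s || !s && s)
= r && !(s && (s || t) && s || !s && s)   (absorption)
= r && !(s && s || !s && s)   (absorption)
= r && !s   (distribution)

r && !s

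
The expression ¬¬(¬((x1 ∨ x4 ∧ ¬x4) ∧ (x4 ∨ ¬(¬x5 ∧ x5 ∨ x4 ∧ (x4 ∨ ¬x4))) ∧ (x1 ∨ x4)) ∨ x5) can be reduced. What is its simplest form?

¬¬(¬((x1 ∨ x4 ∧ ¬x4) ∧ (x4 ∨ ¬(¬x5 ∧ x5 ∨ x4 ∧ (x4 ∨ ¬x4))) ∧ (x1 ∨ x4)) ∨ x5)
= ¬¬(¬(x1 ∧ (x4 ∨ ¬(¬x5 ∧ x5 ∨ x4 ∧ (x4 ∨ ¬x4))) ∧ (x1 ∨ x4)) ∨ x5)   [complement / identity]
= ¬¬(¬(x1 ∧ (x4 ∨ ¬(¬x5 ∧ x5 ∨ x4)) ∧ (x1 ∨ x4)) ∨ x5)   [complement / identity]
= ¬¬(¬(x1 ∧ (x4 ∨ ¬x4) ∧ (x1 ∨ x4)) ∨ x5)   [complement / identity]
= ¬¬(¬(x1 ∧ (x1 ∨ x4)) ∨ x5)   [complement / identity]
= ¬(x1 ∧ (x1 ∨ x4)) ∨ x5   [double negation]
= ¬x1 ∨ x5   [absorption]

¬x1 ∨ x5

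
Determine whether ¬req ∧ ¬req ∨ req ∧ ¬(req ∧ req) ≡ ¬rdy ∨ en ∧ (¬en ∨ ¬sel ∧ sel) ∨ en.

No

E1: ¬req ∧ ¬req ∨ req ∧ ¬(req ∧ req)
    = ¬req ∧ ¬req ∨ req ∧ ¬req   (idempotence)
    = ¬req   (distribution)
E2: ¬rdy ∨ en ∧ (¬en ∨ ¬sel ∧ sel) ∨ en
    = ¬rdy ∨ en ∧ ¬en ∨ en   (complement / identity)
    = ¬rdy ∨ en   (complement / identity)
These differ: at en=0, rdy=0, req=1, sel=0, E1 = 0 but E2 = 1.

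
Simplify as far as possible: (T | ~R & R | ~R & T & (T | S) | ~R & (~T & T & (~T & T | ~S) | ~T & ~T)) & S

(T | ~R) & S

(T | ~R & R | ~R & T & (T | S) | ~R & (~T & T & (~T & T | ~S) | ~T & ~T)) & S
= (T | ~R & T & (T | S) | ~R & (~T & T & (~T & T | ~S) | ~T & ~T)) & S
= (T | ~R & T & (T | S) | ~R & (~T & T | ~T & ~T)) & S
= (T | ~R & T & (T | S) | ~R & ~T) & S
= (T | ~R & T | ~R & ~T) & S
= (T | ~R) & S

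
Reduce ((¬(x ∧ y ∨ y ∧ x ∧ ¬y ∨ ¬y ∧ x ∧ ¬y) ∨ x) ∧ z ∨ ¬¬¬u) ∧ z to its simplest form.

((¬(x ∧ y ∨ y ∧ x ∧ ¬y ∨ ¬y ∧ x ∧ ¬y) ∨ x) ∧ z ∨ ¬¬¬u) ∧ z
= ((¬(x ∧ y ∨ x ∧ ¬y) ∨ x) ∧ z ∨ ¬¬¬u) ∧ z   (distribution)
= ((¬(x ∧ y ∨ x ∧ ¬y) ∨ x) ∧ z ∨ ¬u) ∧ z   (double negation)
= ((¬x ∨ x) ∧ z ∨ ¬u) ∧ z   (distribution)
= (z ∨ ¬u) ∧ z   (complement / identity)
= z   (absorption)

z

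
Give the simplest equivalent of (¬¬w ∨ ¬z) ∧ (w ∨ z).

w

(¬¬w ∨ ¬z) ∧ (w ∨ z)
= (w ∨ ¬z) ∧ (w ∨ z)   (double negation)
= w ∨ ¬z ∧ z   (distribution)
= w   (complement / identity)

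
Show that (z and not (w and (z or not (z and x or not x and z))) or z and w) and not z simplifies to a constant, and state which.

(z and not (w and (z or not (z and x or not x and z))) or z and w) and not z
= (z and not (w and (z or not z)) or z and w) and not z
= (z and not w or z and w) and not z
= z and not z
= False

False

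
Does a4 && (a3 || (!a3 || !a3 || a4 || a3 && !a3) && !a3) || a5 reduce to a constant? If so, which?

no

a4 && (a3 || (!a3 || !a3 || a4 || a3 && !a3) && !a3) || a5
= a4 && (a3 || (!a3 || !a3 || a4) && !a3) || a5   — complement / identity
= a4 && (a3 || (!a3 || a4) && !a3) || a5   — idempotence
= a4 && (a3 || !a3) || a5   — absorption
= a4 || a5   — complement / identity
This depends on a4, a5, so it is not a constant.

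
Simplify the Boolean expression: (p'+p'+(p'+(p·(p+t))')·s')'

(p'+p'+(p'+(p·(p+t))')·s')'
= (p'+p'+(p'+p')·s')'
= (p'+p')'
= p·p
= p

p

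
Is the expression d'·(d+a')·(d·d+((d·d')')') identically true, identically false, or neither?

identically false

d'·(d+a')·(d·d+((d·d')')')
= d'·(d+a')·(d·d+d·d')
= d'·(d+a')·d
= d'·d
= 0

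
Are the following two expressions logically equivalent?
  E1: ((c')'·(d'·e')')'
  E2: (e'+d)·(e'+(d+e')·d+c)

E1: ((c')'·(d'·e')')'
    = c'+d'·e'   [De Morgan]
E2: (e'+d)·(e'+(d+e')·d+c)
    = (e'+d)·(e'+d+c)   [absorption]
    = e'+d   [absorption]
These differ: at c=0, d=0, e=1, E1 = 1 but E2 = 0.

No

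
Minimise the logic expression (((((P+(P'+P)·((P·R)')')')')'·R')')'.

(((((P+(P'+P)·((P·R)')')')')'·R')')'
= (((((P+((P·R)')')')')'·R')')'
= (((P+((P·R)')')'·R')')'
= (P+((P·R)')')'·R'
= (P+P·R)'·R'
= P'·R'

P'·R'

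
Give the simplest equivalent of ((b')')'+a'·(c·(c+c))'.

b'+a'·c'

((b')')'+a'·(c·(c+c))'
= b'+a'·(c·(c+c))'   — double negation
= b'+a'·(c·c)'   — idempotence
= b'+a'·c'   — idempotence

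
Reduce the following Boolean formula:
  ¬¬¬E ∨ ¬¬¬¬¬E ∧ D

¬¬¬E ∨ ¬¬¬¬¬E ∧ D
= ¬¬¬E ∨ ¬¬¬E ∧ D   (double negation)
= ¬¬¬E   (absorption)
= ¬E   (double negation)

¬E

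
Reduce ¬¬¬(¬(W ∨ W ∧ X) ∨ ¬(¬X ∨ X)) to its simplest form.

W

¬¬¬(¬(W ∨ W ∧ X) ∨ ¬(¬X ∨ X))
= ¬¬((W ∨ W ∧ X) ∧ (¬X ∨ X))
= ¬¬(W ∨ W ∧ X)
= ¬¬W
= W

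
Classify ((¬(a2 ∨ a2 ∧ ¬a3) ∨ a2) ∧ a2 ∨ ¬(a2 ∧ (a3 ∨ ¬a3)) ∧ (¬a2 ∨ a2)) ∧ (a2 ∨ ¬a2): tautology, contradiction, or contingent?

((¬(a2 ∨ a2 ∧ ¬a3) ∨ a2) ∧ a2 ∨ ¬(a2 ∧ (a3 ∨ ¬a3)) ∧ (¬a2 ∨ a2)) ∧ (a2 ∨ ¬a2)
= ((¬a2 ∨ a2) ∧ a2 ∨ ¬(a2 ∧ (a3 ∨ ¬a3)) ∧ (¬a2 ∨ a2)) ∧ (a2 ∨ ¬a2)   [absorption]
= (¬a2 ∨ a2) ∧ a2 ∨ ¬(a2 ∧ (a3 ∨ ¬a3)) ∧ (¬a2 ∨ a2)   [complement / identity]
= (¬a2 ∨ a2) ∧ a2 ∨ ¬a2 ∧ (¬a2 ∨ a2)   [complement / identity]
= ¬a2 ∨ a2   [distribution]
= True   [complement]

tautology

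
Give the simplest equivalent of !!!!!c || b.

!!!!!c || b
= !!!c || b
= !c || b

!c || b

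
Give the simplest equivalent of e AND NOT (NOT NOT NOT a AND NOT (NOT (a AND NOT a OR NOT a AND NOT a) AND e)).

e AND NOT (NOT NOT NOT a AND NOT (NOT (a AND NOT a OR NOT a AND NOT a) AND e))
= e AND NOT (NOT a AND NOT (NOT (a AND NOT a OR NOT a AND NOT a) AND e))
= e AND NOT (NOT a AND NOT (NOT NOT a AND e))
= e AND (a OR NOT NOT a AND e)
= e AND (a OR a AND e)
= e AND a

e AND a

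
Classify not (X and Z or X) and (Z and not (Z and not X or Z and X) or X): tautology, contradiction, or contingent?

contradiction

not (X and Z or X) and (Z and not (Z and not X or Z and X) or X)
= not (X and Z or X) and (Z and not Z or X)   — distribution
= not (X and Z or X) and X   — complement / identity
= not X and X   — absorption
= False   — complement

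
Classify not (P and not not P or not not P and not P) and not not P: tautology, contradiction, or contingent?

not (P and not not P or not not P and not P) and not not P
= not not not P and not not P
= not not not P and P
= not P and P
= False

contradiction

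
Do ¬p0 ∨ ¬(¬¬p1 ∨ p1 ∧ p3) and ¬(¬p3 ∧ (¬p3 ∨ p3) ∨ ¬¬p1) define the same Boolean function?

No

E1: ¬p0 ∨ ¬(¬¬p1 ∨ p1 ∧ p3)
    = ¬p0 ∨ ¬(p1 ∨ p1 ∧ p3)   [double negation]
    = ¬p0 ∨ ¬p1   [absorption]
E2: ¬(¬p3 ∧ (¬p3 ∨ p3) ∨ ¬¬p1)
    = ¬(¬p3 ∨ ¬¬p1)   [complement / identity]
    = p3 ∧ ¬p1   [De Morgan]
These differ: at p0=0, p1=0, p3=0, E1 = 1 but E2 = 0.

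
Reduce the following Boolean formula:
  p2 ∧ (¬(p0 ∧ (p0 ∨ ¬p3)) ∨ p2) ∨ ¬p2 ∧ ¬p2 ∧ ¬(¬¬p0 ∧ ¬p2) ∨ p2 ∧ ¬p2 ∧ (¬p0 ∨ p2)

p2 ∧ (¬(p0 ∧ (p0 ∨ ¬p3)) ∨ p2) ∨ ¬p2 ∧ ¬p2 ∧ ¬(¬¬p0 ∧ ¬p2) ∨ p2 ∧ ¬p2 ∧ (¬p0 ∨ p2)
= p2 ∧ (¬(p0 ∧ (p0 ∨ ¬p3)) ∨ p2) ∨ ¬p2 ∧ ¬p2 ∧ (¬p0 ∨ p2) ∨ p2 ∧ ¬p2 ∧ (¬p0 ∨ p2)   [De Morgan]
= p2 ∧ (¬(p0 ∧ (p0 ∨ ¬p3)) ∨ p2) ∨ ¬p2 ∧ (¬p0 ∨ p2)   [distribution]
= p2 ∧ (¬p0 ∨ p2) ∨ ¬p2 ∧ (¬p0 ∨ p2)   [absorption]
= ¬p0 ∨ p2   [distribution]

¬p0 ∨ p2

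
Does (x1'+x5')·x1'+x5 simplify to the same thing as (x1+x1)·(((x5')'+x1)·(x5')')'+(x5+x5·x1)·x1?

No

E1: (x1'+x5')·x1'+x5
    = x1'+x5   [absorption]
E2: (x1+x1)·(((x5')'+x1)·(x5')')'+(x5+x5·x1)·x1
    = (x1+x1)·((x5')')'+(x5+x5·x1)·x1   [absorption]
    = x1·((x5')')'+(x5+x5·x1)·x1   [idempotence]
    = x1·x5'+(x5+x5·x1)·x1   [double negation]
    = x1·x5'+x5·x1   [absorption]
    = x1   [distribution]
These differ: at x1=0, x5=0, E1 = 1 but E2 = 0.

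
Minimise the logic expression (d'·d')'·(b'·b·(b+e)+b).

d·b

(d'·d')'·(b'·b·(b+e)+b)
= (d'·d')'·(b'·b+b)   (absorption)
= (d'·d')'·b   (complement / identity)
= (d')'·b   (idempotence)
= d·b   (double negation)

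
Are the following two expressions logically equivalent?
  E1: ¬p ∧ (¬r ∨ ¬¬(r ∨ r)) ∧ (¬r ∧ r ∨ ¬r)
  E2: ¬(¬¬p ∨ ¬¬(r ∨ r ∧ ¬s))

Yes

E1: ¬p ∧ (¬r ∨ ¬¬(r ∨ r)) ∧ (¬r ∧ r ∨ ¬r)
    = ¬p ∧ (¬r ∨ r ∨ r) ∧ (¬r ∧ r ∨ ¬r)
    = ¬p ∧ (¬r ∨ r ∨ r) ∧ ¬r
    = ¬p ∧ (¬r ∨ r) ∧ ¬r
    = ¬p ∧ ¬r
E2: ¬(¬¬p ∨ ¬¬(r ∨ r ∧ ¬s))
    = ¬(¬¬p ∨ ¬¬r)
    = ¬p ∧ ¬r
Both reduce to ¬p ∧ ¬r, so they are equivalent.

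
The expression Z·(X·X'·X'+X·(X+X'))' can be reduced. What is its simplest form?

Z·(X·X'·X'+X·(X+X'))'
= Z·(X·X'+X·(X+X'))'
= Z·(X·(X+X'))'
= Z·X'

Z·X'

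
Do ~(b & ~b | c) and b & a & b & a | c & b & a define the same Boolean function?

No

E1: ~(b & ~b | c)
    = ~c   — complement / identity
E2: b & a & b & a | c & b & a
    = (b & a | c) & b & a   — distribution
    = b & a   — absorption
These differ: at a=1, b=1, c=1, E1 = 0 but E2 = 1.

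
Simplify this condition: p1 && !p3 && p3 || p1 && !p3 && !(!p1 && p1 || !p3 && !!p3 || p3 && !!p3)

p1 && !p3 && p3 || p1 && !p3 && !(!p1 && p1 || !p3 && !!p3 || p3 && !!p3)
= p1 && !p3 && p3 || p1 && !p3 && !(!p1 && p1 || !!p3)   — distribution
= p1 && !p3 && p3 || p1 && !p3 && !!!p3   — complement / identity
= p1 && !p3 && p3 || p1 && !p3 && !p3   — double negation
= p1 && !p3   — distribution

p1 && !p3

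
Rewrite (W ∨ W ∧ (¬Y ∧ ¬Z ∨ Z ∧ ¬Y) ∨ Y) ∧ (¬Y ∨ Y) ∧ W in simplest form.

W

(W ∨ W ∧ (¬Y ∧ ¬Z ∨ Z ∧ ¬Y) ∨ Y) ∧ (¬Y ∨ Y) ∧ W
= (W ∨ W ∧ ¬Y ∨ Y) ∧ (¬Y ∨ Y) ∧ W   [distribution]
= (W ∨ W ∧ ¬Y ∨ Y) ∧ W   [complement / identity]
= (W ∨ Y) ∧ W   [absorption]
= W   [absorption]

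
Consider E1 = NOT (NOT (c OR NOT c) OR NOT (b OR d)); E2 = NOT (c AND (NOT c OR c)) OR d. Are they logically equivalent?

E1: NOT (NOT (c OR NOT c) OR NOT (b OR d))
    = (c OR NOT c) AND (b OR d)   (De Morgan)
    = b OR d   (complement / identity)
E2: NOT (c AND (NOT c OR c)) OR d
    = NOT c OR d   (complement / identity)
These differ: at b=0, c=0, d=0, E1 = 0 but E2 = 1.

No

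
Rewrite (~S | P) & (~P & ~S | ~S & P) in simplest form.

(~S | P) & (~P & ~S | ~S & P)
= (~S | P) & ~S   (distribution)
= ~S   (absorption)

~S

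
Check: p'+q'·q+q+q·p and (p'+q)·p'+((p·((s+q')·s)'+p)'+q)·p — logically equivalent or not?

E1: p'+q'·q+q+q·p
    = p'+q'·q+q
    = p'+q
E2: (p'+q)·p'+((p·((s+q')·s)'+p)'+q)·p
    = (p'+q)·p'+((p·s'+p)'+q)·p
    = (p'+q)·p'+(p'+q)·p
    = p'+q
Both reduce to p'+q, so they are equivalent.

Yes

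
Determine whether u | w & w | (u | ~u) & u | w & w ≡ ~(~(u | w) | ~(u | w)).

Yes

E1: u | w & w | (u | ~u) & u | w & w
    = u | w & w | u | w & w   (complement / identity)
    = u | w & w   (idempotence)
    = u | w   (idempotence)
E2: ~(~(u | w) | ~(u | w))
    = ~~(u | w)   (idempotence)
    = u | w   (double negation)
Both reduce to u | w, so they are equivalent.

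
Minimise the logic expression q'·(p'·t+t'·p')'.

q'·(p'·t+t'·p')'
= q'·(p')'   [distribution]
= q'·p   [double negation]

q'·p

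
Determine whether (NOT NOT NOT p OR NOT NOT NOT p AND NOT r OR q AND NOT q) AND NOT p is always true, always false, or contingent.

contingent

(NOT NOT NOT p OR NOT NOT NOT p AND NOT r OR q AND NOT q) AND NOT p
= (NOT NOT NOT p OR NOT NOT NOT p AND NOT r) AND NOT p   [complement / identity]
= NOT NOT NOT p AND NOT p   [absorption]
= NOT p AND NOT p   [double negation]
= NOT p   [idempotence]
This depends on p, so it is not a constant.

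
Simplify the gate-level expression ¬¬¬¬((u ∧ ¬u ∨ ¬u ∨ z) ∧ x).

¬¬¬¬((u ∧ ¬u ∨ ¬u ∨ z) ∧ x)
= ¬¬((u ∧ ¬u ∨ ¬u ∨ z) ∧ x)   (double negation)
= ¬¬((¬u ∨ z) ∧ x)   (complement / identity)
= (¬u ∨ z) ∧ x   (double negation)

(¬u ∨ z) ∧ x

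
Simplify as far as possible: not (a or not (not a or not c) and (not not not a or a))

not a

not (a or not (not a or not c) and (not not not a or a))
= not (a or not (not a or not c) and (not a or a))   — double negation
= not (a or a and c and (not a or a))   — De Morgan
= not (a or a and c)   — complement / identity
= not a   — absorption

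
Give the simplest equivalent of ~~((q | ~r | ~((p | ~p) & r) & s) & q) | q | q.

~~((q | ~r | ~((p | ~p) & r) & s) & q) | q | q
= ~~((q | ~r | ~r & s) & q) | q | q   (complement / identity)
= ~~((q | ~r) & q) | q | q   (absorption)
= (q | ~r) & q | q | q   (double negation)
= (q | ~r) & q | q   (idempotence)
= q | q   (absorption)
= q   (idempotence)

q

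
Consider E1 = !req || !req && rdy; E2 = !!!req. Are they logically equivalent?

Yes

E1: !req || !req && rdy
    = !req
E2: !!!req
    = !req
Both reduce to !req, so they are equivalent.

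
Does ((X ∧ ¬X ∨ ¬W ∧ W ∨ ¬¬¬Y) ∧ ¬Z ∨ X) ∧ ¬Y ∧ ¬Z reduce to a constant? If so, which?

no

((X ∧ ¬X ∨ ¬W ∧ W ∨ ¬¬¬Y) ∧ ¬Z ∨ X) ∧ ¬Y ∧ ¬Z
= ((X ∧ ¬X ∨ ¬¬¬Y) ∧ ¬Z ∨ X) ∧ ¬Y ∧ ¬Z
= (¬¬¬Y ∧ ¬Z ∨ X) ∧ ¬Y ∧ ¬Z
= (¬Y ∧ ¬Z ∨ X) ∧ ¬Y ∧ ¬Z
= ¬Y ∧ ¬Z
This depends on Y, Z, so it is not a constant.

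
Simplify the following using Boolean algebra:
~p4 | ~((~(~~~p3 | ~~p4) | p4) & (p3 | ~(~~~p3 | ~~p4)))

~p4 | ~((~(~~~p3 | ~~p4) | p4) & (p3 | ~(~~~p3 | ~~p4)))
= ~p4 | ~(~(~~~p3 | ~~p4) | p4 & p3)
= ~p4 | ~(~(~p3 | ~~p4) | p4 & p3)
= ~p4 | ~(p3 & ~p4 | p4 & p3)
= ~p4 | ~p3

~p4 | ~p3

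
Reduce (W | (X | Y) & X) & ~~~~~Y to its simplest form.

(W | (X | Y) & X) & ~~~~~Y
= (W | X) & ~~~~~Y
= (W | X) & ~~~Y
= (W | X) & ~Y

(W | X) & ~Y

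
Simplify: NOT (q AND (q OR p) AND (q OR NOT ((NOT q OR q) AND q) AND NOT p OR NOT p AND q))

NOT (q AND (q OR p) AND (q OR NOT ((NOT q OR q) AND q) AND NOT p OR NOT p AND q))
= NOT (q AND (q OR p) AND (q OR NOT q AND NOT p OR NOT p AND q))   [complement / identity]
= NOT (q AND (q OR p) AND (q OR NOT p))   [distribution]
= NOT (q AND (q OR NOT p))   [absorption]
= NOT q   [absorption]

NOT q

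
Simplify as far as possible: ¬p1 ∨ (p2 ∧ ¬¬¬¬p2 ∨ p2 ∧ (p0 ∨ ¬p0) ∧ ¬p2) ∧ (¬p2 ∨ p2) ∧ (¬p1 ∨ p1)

¬p1 ∨ p2

¬p1 ∨ (p2 ∧ ¬¬¬¬p2 ∨ p2 ∧ (p0 ∨ ¬p0) ∧ ¬p2) ∧ (¬p2 ∨ p2) ∧ (¬p1 ∨ p1)
= ¬p1 ∨ (p2 ∧ ¬¬p2 ∨ p2 ∧ (p0 ∨ ¬p0) ∧ ¬p2) ∧ (¬p2 ∨ p2) ∧ (¬p1 ∨ p1)   (double negation)
= ¬p1 ∨ (p2 ∧ ¬¬p2 ∨ p2 ∧ (p0 ∨ ¬p0) ∧ ¬p2) ∧ (¬p2 ∨ p2)   (complement / identity)
= ¬p1 ∨ (p2 ∧ p2 ∨ p2 ∧ (p0 ∨ ¬p0) ∧ ¬p2) ∧ (¬p2 ∨ p2)   (double negation)
= ¬p1 ∨ (p2 ∧ p2 ∨ p2 ∧ ¬p2) ∧ (¬p2 ∨ p2)   (complement / identity)
= ¬p1 ∨ p2 ∧ (¬p2 ∨ p2)   (distribution)
= ¬p1 ∨ p2   (complement / identity)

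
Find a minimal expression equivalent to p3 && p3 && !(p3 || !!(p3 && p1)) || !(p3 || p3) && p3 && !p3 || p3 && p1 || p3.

p3 && p3 && !(p3 || !!(p3 && p1)) || !(p3 || p3) && p3 && !p3 || p3 && p1 || p3
= p3 && p3 && !(p3 || p3 && p1) || !(p3 || p3) && p3 && !p3 || p3 && p1 || p3   — double negation
= p3 && p3 && !(p3 || p3 && p1) || !p3 && p3 && !p3 || p3 && p1 || p3   — idempotence
= p3 && p3 && !p3 || !p3 && p3 && !p3 || p3 && p1 || p3   — absorption
= p3 && p3 && !p3 || !p3 && p3 && !p3 || p3   — absorption
= p3 && !p3 || p3   — distribution
= p3   — complement / identity

p3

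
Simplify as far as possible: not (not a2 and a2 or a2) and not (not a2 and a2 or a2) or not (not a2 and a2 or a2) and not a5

not (not a2 and a2 or a2) and not (not a2 and a2 or a2) or not (not a2 and a2 or a2) and not a5
= not (not a2 and a2 or a2) and (not (not a2 and a2 or a2) or not a5)   (distribution)
= not (not a2 and a2 or a2)   (absorption)
= not a2   (complement / identity)

not a2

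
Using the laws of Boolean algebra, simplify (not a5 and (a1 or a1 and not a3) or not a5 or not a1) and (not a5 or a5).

not a5 or not a1

(not a5 and (a1 or a1 and not a3) or not a5 or not a1) and (not a5 or a5)
= (not a5 and a1 or not a5 or not a1) and (not a5 or a5)   — absorption
= not a5 and a1 or not a5 or not a1   — complement / identity
= not a5 or not a1   — absorption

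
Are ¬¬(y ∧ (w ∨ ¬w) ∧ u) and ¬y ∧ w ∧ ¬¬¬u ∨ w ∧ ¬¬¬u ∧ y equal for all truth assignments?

No

E1: ¬¬(y ∧ (w ∨ ¬w) ∧ u)
    = ¬¬(y ∧ u)   — complement / identity
    = y ∧ u   — double negation
E2: ¬y ∧ w ∧ ¬¬¬u ∨ w ∧ ¬¬¬u ∧ y
    = w ∧ ¬¬¬u   — distribution
    = w ∧ ¬u   — double negation
These differ: at u=0, w=1, y=1, E1 = 0 but E2 = 1.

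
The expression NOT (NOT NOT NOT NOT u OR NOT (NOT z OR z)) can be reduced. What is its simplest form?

NOT (NOT NOT NOT NOT u OR NOT (NOT z OR z))
= NOT (NOT NOT u OR NOT (NOT z OR z))   (double negation)
= NOT u AND (NOT z OR z)   (De Morgan)
= NOT u   (complement / identity)

NOT u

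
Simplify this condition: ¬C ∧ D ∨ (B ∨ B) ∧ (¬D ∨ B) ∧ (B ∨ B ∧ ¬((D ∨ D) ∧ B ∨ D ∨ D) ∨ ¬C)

¬C ∧ D ∨ (B ∨ B) ∧ (¬D ∨ B) ∧ (B ∨ B ∧ ¬((D ∨ D) ∧ B ∨ D ∨ D) ∨ ¬C)
= ¬C ∧ D ∨ (B ∨ B ∧ ¬D) ∧ (B ∨ B ∧ ¬((D ∨ D) ∧ B ∨ D ∨ D) ∨ ¬C)
= ¬C ∧ D ∨ (B ∨ B ∧ ¬D) ∧ (B ∨ B ∧ ¬(D ∨ D) ∨ ¬C)
= ¬C ∧ D ∨ (B ∨ B ∧ ¬D) ∧ (B ∨ B ∧ ¬D ∨ ¬C)
= ¬C ∧ D ∨ B ∨ B ∧ ¬D
= ¬C ∧ D ∨ B

¬C ∧ D ∨ B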